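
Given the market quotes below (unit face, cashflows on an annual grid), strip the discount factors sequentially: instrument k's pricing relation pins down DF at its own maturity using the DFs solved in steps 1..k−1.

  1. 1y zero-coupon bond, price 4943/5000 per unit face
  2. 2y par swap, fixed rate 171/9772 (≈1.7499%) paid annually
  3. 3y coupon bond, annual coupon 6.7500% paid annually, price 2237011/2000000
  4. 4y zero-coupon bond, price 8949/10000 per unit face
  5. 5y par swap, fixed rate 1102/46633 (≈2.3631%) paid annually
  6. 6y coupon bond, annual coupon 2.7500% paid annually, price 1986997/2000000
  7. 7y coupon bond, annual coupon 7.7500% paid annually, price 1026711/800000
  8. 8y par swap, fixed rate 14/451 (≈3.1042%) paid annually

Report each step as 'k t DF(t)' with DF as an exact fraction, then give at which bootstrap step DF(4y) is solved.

step 1 [1y] zero: DF = P = 4943/5000 ≈ 0.988600
step 2 [2y] swap r/1=171/9772: DF=(1 − 171/9772·(0.988600))/(1+171/9772) = 4829/5000 ≈ 0.965800
step 3 [3y] bond c/1=27/400: DF=(2237011/2000000 − 27/400·(0.988600+0.965800))/(1+27/400) = 4621/5000 ≈ 0.924200
step 4 [4y] zero: DF = P = 8949/10000 ≈ 0.894900
step 5 [5y] swap r/1=1102/46633: DF=(1 − 1102/46633·(0.988600+0.965800+0.924200+0.894900))/(1+1102/46633) = 4449/5000 ≈ 0.889800
step 6 [6y] bond c/1=11/400: DF=(1986997/2000000 − 11/400·(0.988600+0.965800+0.924200+0.894900+0.889800))/(1+11/400) = 8421/10000 ≈ 0.842100
step 7 [7y] bond c/1=31/400: DF=(1026711/800000 − 31/400·(0.988600+0.965800+0.924200+0.894900+0.889800+0.842100))/(1+31/400) = 7951/10000 ≈ 0.795100
step 8 [8y] swap r/1=14/451: DF=(1 − 14/451·(0.988600+0.965800+0.924200+0.894900+0.889800+0.842100+0.795100))/(1+14/451) = 3901/5000 ≈ 0.780200

1 1 4943/5000
2 2 4829/5000
3 3 4621/5000
4 4 8949/10000
5 5 4449/5000
6 6 8421/10000
7 7 7951/10000
8 8 3901/5000
DF(4y) is solved at step 4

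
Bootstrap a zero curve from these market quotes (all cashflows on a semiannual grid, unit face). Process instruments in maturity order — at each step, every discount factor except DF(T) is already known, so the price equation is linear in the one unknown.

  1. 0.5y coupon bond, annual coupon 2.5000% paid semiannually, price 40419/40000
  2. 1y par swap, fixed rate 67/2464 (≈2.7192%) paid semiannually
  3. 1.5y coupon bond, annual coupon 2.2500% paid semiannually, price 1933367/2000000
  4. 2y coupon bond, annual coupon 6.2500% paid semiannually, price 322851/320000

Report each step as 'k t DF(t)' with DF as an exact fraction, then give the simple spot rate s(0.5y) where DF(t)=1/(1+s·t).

1 1/2 499/500
2 1 2433/2500
3 3/2 467/500
4 2 8903/10000
s(0.5y) = (1/(499/500) − 1)/(1/2) = 2/499 ≈ 0.4008%

step 1 [0.5y] bond c/2=1/80: DF=(40419/40000 − 1/80·(0))/(1+1/80) = 499/500 ≈ 0.998000
step 2 [1y] swap r/2=67/4928: DF=(1 − 67/4928·(0.998000))/(1+67/4928) = 2433/2500 ≈ 0.973200
step 3 [1.5y] bond c/2=9/800: DF=(1933367/2000000 − 9/800·(0.998000+0.973200))/(1+9/800) = 467/500 ≈ 0.934000
step 4 [2y] bond c/2=1/32: DF=(322851/320000 − 1/32·(0.998000+0.973200+0.934000))/(1+1/32) = 8903/10000 ≈ 0.890300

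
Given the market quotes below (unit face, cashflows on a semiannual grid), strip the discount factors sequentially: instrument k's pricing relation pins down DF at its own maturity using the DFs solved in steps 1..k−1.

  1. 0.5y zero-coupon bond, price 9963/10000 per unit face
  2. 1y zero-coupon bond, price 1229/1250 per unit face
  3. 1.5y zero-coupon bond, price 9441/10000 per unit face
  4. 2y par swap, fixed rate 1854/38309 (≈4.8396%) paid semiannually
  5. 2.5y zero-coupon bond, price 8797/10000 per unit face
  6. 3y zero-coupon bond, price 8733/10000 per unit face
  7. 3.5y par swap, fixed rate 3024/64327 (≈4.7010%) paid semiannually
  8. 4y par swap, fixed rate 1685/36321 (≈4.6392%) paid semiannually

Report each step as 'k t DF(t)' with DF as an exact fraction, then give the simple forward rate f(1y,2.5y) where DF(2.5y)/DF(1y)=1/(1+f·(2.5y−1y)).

1 1/2 9963/10000
2 1 1229/1250
3 3/2 9441/10000
4 2 9073/10000
5 5/2 8797/10000
6 3 8733/10000
7 7/2 1061/1250
8 4 1663/2000
f(1y,2.5y) = ((1229/1250)/(8797/10000) − 1)/(3/2) = 690/8797 ≈ 7.8436%

step 1 [0.5y] zero: DF = P = 9963/10000 ≈ 0.996300
step 2 [1y] zero: DF = P = 1229/1250 ≈ 0.983200
step 3 [1.5y] zero: DF = P = 9441/10000 ≈ 0.944100
step 4 [2y] swap r/2=927/38309: DF=(1 − 927/38309·(0.996300+0.983200+0.944100))/(1+927/38309) = 9073/10000 ≈ 0.907300
step 5 [2.5y] zero: DF = P = 8797/10000 ≈ 0.879700
step 6 [3y] zero: DF = P = 8733/10000 ≈ 0.873300
step 7 [3.5y] swap r/2=1512/64327: DF=(1 − 1512/64327·(0.996300+0.983200+0.944100+0.907300+0.879700+0.873300))/(1+1512/64327) = 1061/1250 ≈ 0.848800
step 8 [4y] swap r/2=1685/72642: DF=(1 − 1685/72642·(0.996300+0.983200+0.944100+0.907300+0.879700+0.873300+0.848800))/(1+1685/72642) = 1663/2000 ≈ 0.831500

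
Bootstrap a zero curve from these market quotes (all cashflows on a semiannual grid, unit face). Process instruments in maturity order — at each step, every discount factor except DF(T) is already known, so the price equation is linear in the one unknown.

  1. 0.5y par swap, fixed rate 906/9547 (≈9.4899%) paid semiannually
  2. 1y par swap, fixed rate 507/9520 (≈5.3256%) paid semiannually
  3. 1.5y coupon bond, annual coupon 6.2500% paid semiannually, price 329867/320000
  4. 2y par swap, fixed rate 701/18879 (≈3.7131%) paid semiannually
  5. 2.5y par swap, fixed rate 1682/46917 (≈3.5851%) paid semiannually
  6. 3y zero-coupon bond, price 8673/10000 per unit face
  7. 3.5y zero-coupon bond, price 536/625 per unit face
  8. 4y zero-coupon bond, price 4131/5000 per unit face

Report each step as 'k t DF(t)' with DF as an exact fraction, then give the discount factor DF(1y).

step 1 [0.5y] swap r/2=453/9547: DF=(1 − 453/9547·(0))/(1+453/9547) = 9547/10000 ≈ 0.954700
step 2 [1y] swap r/2=507/19040: DF=(1 − 507/19040·(0.954700))/(1+507/19040) = 9493/10000 ≈ 0.949300
step 3 [1.5y] bond c/2=1/32: DF=(329867/320000 − 1/32·(0.954700+0.949300))/(1+1/32) = 9419/10000 ≈ 0.941900
step 4 [2y] swap r/2=701/37758: DF=(1 − 701/37758·(0.954700+0.949300+0.941900))/(1+701/37758) = 9299/10000 ≈ 0.929900
step 5 [2.5y] swap r/2=841/46917: DF=(1 − 841/46917·(0.954700+0.949300+0.941900+0.929900))/(1+841/46917) = 9159/10000 ≈ 0.915900
step 6 [3y] zero: DF = P = 8673/10000 ≈ 0.867300
step 7 [3.5y] zero: DF = P = 536/625 ≈ 0.857600
step 8 [4y] zero: DF = P = 4131/5000 ≈ 0.826200

1 1/2 9547/10000
2 1 9493/10000
3 3/2 9419/10000
4 2 9299/10000
5 5/2 9159/10000
6 3 8673/10000
7 7/2 536/625
8 4 4131/5000
DF(1y) = 9493/10000 ≈ 0.949300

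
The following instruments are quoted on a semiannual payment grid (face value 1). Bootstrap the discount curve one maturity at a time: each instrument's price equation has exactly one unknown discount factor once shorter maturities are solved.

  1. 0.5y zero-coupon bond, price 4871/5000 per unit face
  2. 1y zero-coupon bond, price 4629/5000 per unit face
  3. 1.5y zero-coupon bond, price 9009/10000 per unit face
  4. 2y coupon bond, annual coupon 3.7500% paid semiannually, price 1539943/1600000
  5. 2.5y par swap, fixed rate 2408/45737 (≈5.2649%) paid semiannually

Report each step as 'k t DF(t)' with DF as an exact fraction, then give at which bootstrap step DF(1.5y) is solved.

step 1 [0.5y] zero: DF = P = 4871/5000 ≈ 0.974200
step 2 [1y] zero: DF = P = 4629/5000 ≈ 0.925800
step 3 [1.5y] zero: DF = P = 9009/10000 ≈ 0.900900
step 4 [2y] bond c/2=3/160: DF=(1539943/1600000 − 3/160·(0.974200+0.925800+0.900900))/(1+3/160) = 2233/2500 ≈ 0.893200
step 5 [2.5y] swap r/2=1204/45737: DF=(1 − 1204/45737·(0.974200+0.925800+0.900900+0.893200))/(1+1204/45737) = 2199/2500 ≈ 0.879600

1 1/2 4871/5000
2 1 4629/5000
3 3/2 9009/10000
4 2 2233/2500
5 5/2 2199/2500
DF(1.5y) is solved at step 3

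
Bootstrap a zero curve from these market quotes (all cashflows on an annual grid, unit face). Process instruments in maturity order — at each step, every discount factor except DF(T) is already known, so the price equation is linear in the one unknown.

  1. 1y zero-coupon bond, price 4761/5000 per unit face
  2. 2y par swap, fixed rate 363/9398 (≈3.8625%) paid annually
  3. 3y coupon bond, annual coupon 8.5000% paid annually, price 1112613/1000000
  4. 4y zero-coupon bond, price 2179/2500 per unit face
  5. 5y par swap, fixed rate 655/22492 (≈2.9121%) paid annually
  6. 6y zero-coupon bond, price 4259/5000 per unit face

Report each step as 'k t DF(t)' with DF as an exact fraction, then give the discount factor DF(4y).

step 1 [1y] zero: DF = P = 4761/5000 ≈ 0.952200
step 2 [2y] swap r/1=363/9398: DF=(1 − 363/9398·(0.952200))/(1+363/9398) = 4637/5000 ≈ 0.927400
step 3 [3y] bond c/1=17/200: DF=(1112613/1000000 − 17/200·(0.952200+0.927400))/(1+17/200) = 4391/5000 ≈ 0.878200
step 4 [4y] zero: DF = P = 2179/2500 ≈ 0.871600
step 5 [5y] swap r/1=655/22492: DF=(1 − 655/22492·(0.952200+0.927400+0.878200+0.871600))/(1+655/22492) = 869/1000 ≈ 0.869000
step 6 [6y] zero: DF = P = 4259/5000 ≈ 0.851800

1 1 4761/5000
2 2 4637/5000
3 3 4391/5000
4 4 2179/2500
5 5 869/1000
6 6 4259/5000
DF(4y) = 2179/2500 ≈ 0.871600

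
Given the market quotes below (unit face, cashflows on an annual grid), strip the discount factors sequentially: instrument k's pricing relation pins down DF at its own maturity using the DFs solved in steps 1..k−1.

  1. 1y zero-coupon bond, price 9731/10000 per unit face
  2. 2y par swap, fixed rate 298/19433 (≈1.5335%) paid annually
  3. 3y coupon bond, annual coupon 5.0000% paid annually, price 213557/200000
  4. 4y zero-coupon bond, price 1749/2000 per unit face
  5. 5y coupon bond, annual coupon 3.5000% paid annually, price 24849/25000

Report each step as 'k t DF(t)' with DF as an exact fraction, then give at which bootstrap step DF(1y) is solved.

step 1 [1y] zero: DF = P = 9731/10000 ≈ 0.973100
step 2 [2y] swap r/1=298/19433: DF=(1 − 298/19433·(0.973100))/(1+298/19433) = 4851/5000 ≈ 0.970200
step 3 [3y] bond c/1=1/20: DF=(213557/200000 − 1/20·(0.973100+0.970200))/(1+1/20) = 2311/2500 ≈ 0.924400
step 4 [4y] zero: DF = P = 1749/2000 ≈ 0.874500
step 5 [5y] bond c/1=7/200: DF=(24849/25000 − 7/200·(0.973100+0.970200+0.924400+0.874500))/(1+7/200) = 4169/5000 ≈ 0.833800

1 1 9731/10000
2 2 4851/5000
3 3 2311/2500
4 4 1749/2000
5 5 4169/5000
DF(1y) is solved at step 1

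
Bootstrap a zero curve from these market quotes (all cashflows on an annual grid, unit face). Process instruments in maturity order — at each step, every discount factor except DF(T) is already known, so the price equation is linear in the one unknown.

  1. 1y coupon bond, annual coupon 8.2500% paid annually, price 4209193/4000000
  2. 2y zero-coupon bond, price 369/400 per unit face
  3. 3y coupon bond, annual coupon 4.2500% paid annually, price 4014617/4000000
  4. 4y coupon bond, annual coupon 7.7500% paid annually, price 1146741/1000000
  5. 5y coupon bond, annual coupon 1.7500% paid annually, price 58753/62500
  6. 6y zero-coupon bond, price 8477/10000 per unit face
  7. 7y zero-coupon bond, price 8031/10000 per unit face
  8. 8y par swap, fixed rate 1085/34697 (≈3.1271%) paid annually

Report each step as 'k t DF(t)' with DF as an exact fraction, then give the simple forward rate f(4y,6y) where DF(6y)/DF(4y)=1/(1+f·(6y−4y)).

step 1 [1y] bond c/1=33/400: DF=(4209193/4000000 − 33/400·(0))/(1+33/400) = 9721/10000 ≈ 0.972100
step 2 [2y] zero: DF = P = 369/400 ≈ 0.922500
step 3 [3y] bond c/1=17/400: DF=(4014617/4000000 − 17/400·(0.972100+0.922500))/(1+17/400) = 1771/2000 ≈ 0.885500
step 4 [4y] bond c/1=31/400: DF=(1146741/1000000 − 31/400·(0.972100+0.922500+0.885500))/(1+31/400) = 8643/10000 ≈ 0.864300
step 5 [5y] bond c/1=7/400: DF=(58753/62500 − 7/400·(0.972100+0.922500+0.885500+0.864300))/(1+7/400) = 2153/2500 ≈ 0.861200
step 6 [6y] zero: DF = P = 8477/10000 ≈ 0.847700
step 7 [7y] zero: DF = P = 8031/10000 ≈ 0.803100
step 8 [8y] swap r/1=1085/34697: DF=(1 − 1085/34697·(0.972100+0.922500+0.885500+0.864300+0.861200+0.847700+0.803100))/(1+1085/34697) = 783/1000 ≈ 0.783000

1 1 9721/10000
2 2 369/400
3 3 1771/2000
4 4 8643/10000
5 5 2153/2500
6 6 8477/10000
7 7 8031/10000
8 8 783/1000
f(4y,6y) = ((8643/10000)/(8477/10000) − 1)/(2) = 83/8477 ≈ 0.9791%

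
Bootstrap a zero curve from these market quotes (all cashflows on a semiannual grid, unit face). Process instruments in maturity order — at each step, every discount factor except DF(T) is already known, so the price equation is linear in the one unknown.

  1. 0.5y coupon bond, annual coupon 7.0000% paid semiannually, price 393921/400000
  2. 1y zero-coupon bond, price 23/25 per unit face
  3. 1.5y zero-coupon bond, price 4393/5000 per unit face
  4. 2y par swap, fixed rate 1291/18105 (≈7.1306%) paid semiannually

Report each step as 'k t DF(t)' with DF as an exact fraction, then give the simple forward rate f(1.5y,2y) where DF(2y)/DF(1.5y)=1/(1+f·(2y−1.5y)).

step 1 [0.5y] bond c/2=7/200: DF=(393921/400000 − 7/200·(0))/(1+7/200) = 1903/2000 ≈ 0.951500
step 2 [1y] zero: DF = P = 23/25 ≈ 0.920000
step 3 [1.5y] zero: DF = P = 4393/5000 ≈ 0.878600
step 4 [2y] swap r/2=1291/36210: DF=(1 − 1291/36210·(0.951500+0.920000+0.878600))/(1+1291/36210) = 8709/10000 ≈ 0.870900

1 1/2 1903/2000
2 1 23/25
3 3/2 4393/5000
4 2 8709/10000
f(1.5y,2y) = ((4393/5000)/(8709/10000) − 1)/(1/2) = 154/8709 ≈ 1.7683%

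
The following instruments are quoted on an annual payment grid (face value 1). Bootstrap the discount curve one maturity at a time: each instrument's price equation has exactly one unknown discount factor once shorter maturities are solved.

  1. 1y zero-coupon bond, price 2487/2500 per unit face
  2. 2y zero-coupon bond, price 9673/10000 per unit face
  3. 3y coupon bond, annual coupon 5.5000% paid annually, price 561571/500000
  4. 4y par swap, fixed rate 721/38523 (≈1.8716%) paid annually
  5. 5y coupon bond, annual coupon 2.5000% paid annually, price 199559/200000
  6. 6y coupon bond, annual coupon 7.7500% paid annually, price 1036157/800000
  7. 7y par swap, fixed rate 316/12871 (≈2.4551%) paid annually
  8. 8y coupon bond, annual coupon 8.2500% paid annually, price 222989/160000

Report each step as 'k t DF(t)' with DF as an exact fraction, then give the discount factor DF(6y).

step 1 [1y] zero: DF = P = 2487/2500 ≈ 0.994800
step 2 [2y] zero: DF = P = 9673/10000 ≈ 0.967300
step 3 [3y] bond c/1=11/200: DF=(561571/500000 − 11/200·(0.994800+0.967300))/(1+11/200) = 9623/10000 ≈ 0.962300
step 4 [4y] swap r/1=721/38523: DF=(1 − 721/38523·(0.994800+0.967300+0.962300))/(1+721/38523) = 9279/10000 ≈ 0.927900
step 5 [5y] bond c/1=1/40: DF=(199559/200000 − 1/40·(0.994800+0.967300+0.962300+0.927900))/(1+1/40) = 1759/2000 ≈ 0.879500
step 6 [6y] bond c/1=31/400: DF=(1036157/800000 − 31/400·(0.994800+0.967300+0.962300+0.927900+0.879500))/(1+31/400) = 8617/10000 ≈ 0.861700
step 7 [7y] swap r/1=316/12871: DF=(1 − 316/12871·(0.994800+0.967300+0.962300+0.927900+0.879500+0.861700))/(1+316/12871) = 421/500 ≈ 0.842000
step 8 [8y] bond c/1=33/400: DF=(222989/160000 − 33/400·(0.994800+0.967300+0.962300+0.927900+0.879500+0.861700+0.842000))/(1+33/400) = 797/1000 ≈ 0.797000

1 1 2487/2500
2 2 9673/10000
3 3 9623/10000
4 4 9279/10000
5 5 1759/2000
6 6 8617/10000
7 7 421/500
8 8 797/1000
DF(6y) = 8617/10000 ≈ 0.861700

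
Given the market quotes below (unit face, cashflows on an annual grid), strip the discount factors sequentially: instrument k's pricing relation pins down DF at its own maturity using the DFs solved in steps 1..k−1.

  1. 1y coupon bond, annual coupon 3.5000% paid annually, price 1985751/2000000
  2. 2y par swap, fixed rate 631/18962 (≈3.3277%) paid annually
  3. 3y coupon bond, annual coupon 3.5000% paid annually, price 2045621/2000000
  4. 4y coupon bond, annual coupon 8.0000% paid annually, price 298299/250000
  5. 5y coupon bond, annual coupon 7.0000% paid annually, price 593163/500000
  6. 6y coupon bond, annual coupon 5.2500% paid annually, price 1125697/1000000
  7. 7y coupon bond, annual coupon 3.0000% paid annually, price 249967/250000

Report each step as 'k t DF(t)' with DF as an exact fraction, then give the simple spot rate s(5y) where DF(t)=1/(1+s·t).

step 1 [1y] bond c/1=7/200: DF=(1985751/2000000 − 7/200·(0))/(1+7/200) = 9593/10000 ≈ 0.959300
step 2 [2y] swap r/1=631/18962: DF=(1 − 631/18962·(0.959300))/(1+631/18962) = 9369/10000 ≈ 0.936900
step 3 [3y] bond c/1=7/200: DF=(2045621/2000000 − 7/200·(0.959300+0.936900))/(1+7/200) = 9241/10000 ≈ 0.924100
step 4 [4y] bond c/1=2/25: DF=(298299/250000 − 2/25·(0.959300+0.936900+0.924100))/(1+2/25) = 8959/10000 ≈ 0.895900
step 5 [5y] bond c/1=7/100: DF=(593163/500000 − 7/100·(0.959300+0.936900+0.924100+0.895900))/(1+7/100) = 541/625 ≈ 0.865600
step 6 [6y] bond c/1=21/400: DF=(1125697/1000000 − 21/400·(0.959300+0.936900+0.924100+0.895900+0.865600))/(1+21/400) = 841/1000 ≈ 0.841000
step 7 [7y] bond c/1=3/100: DF=(249967/250000 − 3/100·(0.959300+0.936900+0.924100+0.895900+0.865600+0.841000))/(1+3/100) = 508/625 ≈ 0.812800

1 1 9593/10000
2 2 9369/10000
3 3 9241/10000
4 4 8959/10000
5 5 541/625
6 6 841/1000
7 7 508/625
s(5y) = (1/(541/625) − 1)/(5) = 84/2705 ≈ 3.1054%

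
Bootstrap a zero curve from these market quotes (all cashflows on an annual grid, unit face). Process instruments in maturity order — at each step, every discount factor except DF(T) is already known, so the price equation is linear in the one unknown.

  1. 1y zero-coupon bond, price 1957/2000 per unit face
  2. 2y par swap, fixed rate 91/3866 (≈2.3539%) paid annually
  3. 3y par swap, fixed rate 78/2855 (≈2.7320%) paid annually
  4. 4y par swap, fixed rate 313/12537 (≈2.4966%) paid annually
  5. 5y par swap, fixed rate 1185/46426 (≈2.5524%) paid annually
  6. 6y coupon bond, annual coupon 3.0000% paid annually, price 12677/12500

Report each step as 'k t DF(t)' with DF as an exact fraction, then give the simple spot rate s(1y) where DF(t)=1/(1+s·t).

step 1 [1y] zero: DF = P = 1957/2000 ≈ 0.978500
step 2 [2y] swap r/1=91/3866: DF=(1 − 91/3866·(0.978500))/(1+91/3866) = 1909/2000 ≈ 0.954500
step 3 [3y] swap r/1=78/2855: DF=(1 − 78/2855·(0.978500+0.954500))/(1+78/2855) = 461/500 ≈ 0.922000
step 4 [4y] swap r/1=313/12537: DF=(1 − 313/12537·(0.978500+0.954500+0.922000))/(1+313/12537) = 9061/10000 ≈ 0.906100
step 5 [5y] swap r/1=1185/46426: DF=(1 − 1185/46426·(0.978500+0.954500+0.922000+0.906100))/(1+1185/46426) = 1763/2000 ≈ 0.881500
step 6 [6y] bond c/1=3/100: DF=(12677/12500 − 3/100·(0.978500+0.954500+0.922000+0.906100+0.881500))/(1+3/100) = 4247/5000 ≈ 0.849400

1 1 1957/2000
2 2 1909/2000
3 3 461/500
4 4 9061/10000
5 5 1763/2000
6 6 4247/5000
s(1y) = (1/(1957/2000) − 1)/(1) = 43/1957 ≈ 2.1972%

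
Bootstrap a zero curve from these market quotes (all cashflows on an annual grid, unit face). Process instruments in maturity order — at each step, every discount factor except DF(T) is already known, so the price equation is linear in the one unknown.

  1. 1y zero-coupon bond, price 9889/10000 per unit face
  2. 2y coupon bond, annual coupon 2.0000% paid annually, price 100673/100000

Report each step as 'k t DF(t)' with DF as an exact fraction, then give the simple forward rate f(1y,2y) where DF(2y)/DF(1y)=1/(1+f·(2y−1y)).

step 1 [1y] zero: DF = P = 9889/10000 ≈ 0.988900
step 2 [2y] bond c/1=1/50: DF=(100673/100000 − 1/50·(0.988900))/(1+1/50) = 2419/2500 ≈ 0.967600

1 1 9889/10000
2 2 2419/2500
f(1y,2y) = ((9889/10000)/(2419/2500) − 1)/(1) = 213/9676 ≈ 2.2013%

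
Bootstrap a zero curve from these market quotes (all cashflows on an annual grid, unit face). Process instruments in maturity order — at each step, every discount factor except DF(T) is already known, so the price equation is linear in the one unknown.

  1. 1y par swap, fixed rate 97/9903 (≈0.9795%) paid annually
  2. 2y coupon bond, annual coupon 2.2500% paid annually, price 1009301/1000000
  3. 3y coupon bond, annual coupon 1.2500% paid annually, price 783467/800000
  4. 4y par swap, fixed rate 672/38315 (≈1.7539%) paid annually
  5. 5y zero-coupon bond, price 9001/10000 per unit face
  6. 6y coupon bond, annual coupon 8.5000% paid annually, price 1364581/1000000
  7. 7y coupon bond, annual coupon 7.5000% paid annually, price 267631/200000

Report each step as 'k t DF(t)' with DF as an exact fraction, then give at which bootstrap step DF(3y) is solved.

1 1 9903/10000
2 2 9653/10000
3 3 9431/10000
4 4 583/625
5 5 9001/10000
6 6 887/1000
7 7 533/625
DF(3y) is solved at step 3

step 1 [1y] swap r/1=97/9903: DF=(1 − 97/9903·(0))/(1+97/9903) = 9903/10000 ≈ 0.990300
step 2 [2y] bond c/1=9/400: DF=(1009301/1000000 − 9/400·(0.990300))/(1+9/400) = 9653/10000 ≈ 0.965300
step 3 [3y] bond c/1=1/80: DF=(783467/800000 − 1/80·(0.990300+0.965300))/(1+1/80) = 9431/10000 ≈ 0.943100
step 4 [4y] swap r/1=672/38315: DF=(1 − 672/38315·(0.990300+0.965300+0.943100))/(1+672/38315) = 583/625 ≈ 0.932800
step 5 [5y] zero: DF = P = 9001/10000 ≈ 0.900100
step 6 [6y] bond c/1=17/200: DF=(1364581/1000000 − 17/200·(0.990300+0.965300+0.943100+0.932800+0.900100))/(1+17/200) = 887/1000 ≈ 0.887000
step 7 [7y] bond c/1=3/40: DF=(267631/200000 − 3/40·(0.990300+0.965300+0.943100+0.932800+0.900100+0.887000))/(1+3/40) = 533/625 ≈ 0.852800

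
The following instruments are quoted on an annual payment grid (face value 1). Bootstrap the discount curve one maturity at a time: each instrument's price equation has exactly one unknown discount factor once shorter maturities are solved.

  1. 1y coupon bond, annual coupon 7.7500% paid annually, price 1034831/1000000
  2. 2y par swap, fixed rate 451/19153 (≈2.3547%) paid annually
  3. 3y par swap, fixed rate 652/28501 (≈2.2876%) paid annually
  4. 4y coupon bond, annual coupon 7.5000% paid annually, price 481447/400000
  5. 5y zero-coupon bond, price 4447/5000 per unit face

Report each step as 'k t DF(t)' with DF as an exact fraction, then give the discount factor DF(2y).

step 1 [1y] bond c/1=31/400: DF=(1034831/1000000 − 31/400·(0))/(1+31/400) = 2401/2500 ≈ 0.960400
step 2 [2y] swap r/1=451/19153: DF=(1 − 451/19153·(0.960400))/(1+451/19153) = 9549/10000 ≈ 0.954900
step 3 [3y] swap r/1=652/28501: DF=(1 − 652/28501·(0.960400+0.954900))/(1+652/28501) = 2337/2500 ≈ 0.934800
step 4 [4y] bond c/1=3/40: DF=(481447/400000 − 3/40·(0.960400+0.954900+0.934800))/(1+3/40) = 1151/1250 ≈ 0.920800
step 5 [5y] zero: DF = P = 4447/5000 ≈ 0.889400

1 1 2401/2500
2 2 9549/10000
3 3 2337/2500
4 4 1151/1250
5 5 4447/5000
DF(2y) = 9549/10000 ≈ 0.954900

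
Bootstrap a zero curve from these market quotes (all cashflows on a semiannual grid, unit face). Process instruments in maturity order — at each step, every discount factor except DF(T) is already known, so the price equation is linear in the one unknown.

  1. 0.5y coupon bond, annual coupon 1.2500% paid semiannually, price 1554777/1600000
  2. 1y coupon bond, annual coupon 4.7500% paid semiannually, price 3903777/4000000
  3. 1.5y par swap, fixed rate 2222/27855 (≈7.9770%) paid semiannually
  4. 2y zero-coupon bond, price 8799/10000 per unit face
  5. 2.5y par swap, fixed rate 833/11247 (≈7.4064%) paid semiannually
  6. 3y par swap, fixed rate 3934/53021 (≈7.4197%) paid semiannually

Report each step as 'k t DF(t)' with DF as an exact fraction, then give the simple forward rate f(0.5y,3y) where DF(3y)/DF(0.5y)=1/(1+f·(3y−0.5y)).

step 1 [0.5y] bond c/2=1/160: DF=(1554777/1600000 − 1/160·(0))/(1+1/160) = 9657/10000 ≈ 0.965700
step 2 [1y] bond c/2=19/800: DF=(3903777/4000000 − 19/800·(0.965700))/(1+19/800) = 9309/10000 ≈ 0.930900
step 3 [1.5y] swap r/2=1111/27855: DF=(1 − 1111/27855·(0.965700+0.930900))/(1+1111/27855) = 8889/10000 ≈ 0.888900
step 4 [2y] zero: DF = P = 8799/10000 ≈ 0.879900
step 5 [2.5y] swap r/2=833/22494: DF=(1 − 833/22494·(0.965700+0.930900+0.888900+0.879900))/(1+833/22494) = 4167/5000 ≈ 0.833400
step 6 [3y] swap r/2=1967/53021: DF=(1 − 1967/53021·(0.965700+0.930900+0.888900+0.879900+0.833400))/(1+1967/53021) = 8033/10000 ≈ 0.803300

1 1/2 9657/10000
2 1 9309/10000
3 3/2 8889/10000
4 2 8799/10000
5 5/2 4167/5000
6 3 8033/10000
f(0.5y,3y) = ((9657/10000)/(8033/10000) − 1)/(5/2) = 112/1385 ≈ 8.0866%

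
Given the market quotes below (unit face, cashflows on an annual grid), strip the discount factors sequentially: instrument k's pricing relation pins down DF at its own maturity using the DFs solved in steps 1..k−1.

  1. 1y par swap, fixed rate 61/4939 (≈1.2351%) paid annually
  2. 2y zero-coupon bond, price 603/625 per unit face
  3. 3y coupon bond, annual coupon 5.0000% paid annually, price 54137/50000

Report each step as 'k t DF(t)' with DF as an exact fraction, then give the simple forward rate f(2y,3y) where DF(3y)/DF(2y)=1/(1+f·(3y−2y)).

1 1 4939/5000
2 2 603/625
3 3 4691/5000
f(2y,3y) = ((603/625)/(4691/5000) − 1)/(1) = 133/4691 ≈ 2.8352%

step 1 [1y] swap r/1=61/4939: DF=(1 − 61/4939·(0))/(1+61/4939) = 4939/5000 ≈ 0.987800
step 2 [2y] zero: DF = P = 603/625 ≈ 0.964800
step 3 [3y] bond c/1=1/20: DF=(54137/50000 − 1/20·(0.987800+0.964800))/(1+1/20) = 4691/5000 ≈ 0.938200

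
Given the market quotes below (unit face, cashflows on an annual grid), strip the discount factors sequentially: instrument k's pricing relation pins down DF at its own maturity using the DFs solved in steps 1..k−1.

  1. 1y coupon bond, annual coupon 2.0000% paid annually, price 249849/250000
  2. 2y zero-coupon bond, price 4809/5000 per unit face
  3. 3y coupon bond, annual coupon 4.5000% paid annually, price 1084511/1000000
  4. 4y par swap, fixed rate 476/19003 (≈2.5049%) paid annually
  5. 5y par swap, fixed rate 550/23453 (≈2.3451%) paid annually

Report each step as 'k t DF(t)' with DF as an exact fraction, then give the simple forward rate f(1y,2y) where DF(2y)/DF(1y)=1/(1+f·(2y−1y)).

1 1 4899/5000
2 2 4809/5000
3 3 4771/5000
4 4 1131/1250
5 5 89/100
f(1y,2y) = ((4899/5000)/(4809/5000) − 1)/(1) = 30/1603 ≈ 1.8715%

step 1 [1y] bond c/1=1/50: DF=(249849/250000 − 1/50·(0))/(1+1/50) = 4899/5000 ≈ 0.979800
step 2 [2y] zero: DF = P = 4809/5000 ≈ 0.961800
step 3 [3y] bond c/1=9/200: DF=(1084511/1000000 − 9/200·(0.979800+0.961800))/(1+9/200) = 4771/5000 ≈ 0.954200
step 4 [4y] swap r/1=476/19003: DF=(1 − 476/19003·(0.979800+0.961800+0.954200))/(1+476/19003) = 1131/1250 ≈ 0.904800
step 5 [5y] swap r/1=550/23453: DF=(1 − 550/23453·(0.979800+0.961800+0.954200+0.904800))/(1+550/23453) = 89/100 ≈ 0.890000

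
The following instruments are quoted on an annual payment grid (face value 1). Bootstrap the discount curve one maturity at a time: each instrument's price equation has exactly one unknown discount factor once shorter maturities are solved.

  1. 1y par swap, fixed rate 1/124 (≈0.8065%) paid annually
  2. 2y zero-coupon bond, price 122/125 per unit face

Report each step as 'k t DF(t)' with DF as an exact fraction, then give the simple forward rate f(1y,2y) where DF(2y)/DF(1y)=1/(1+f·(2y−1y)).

step 1 [1y] swap r/1=1/124: DF=(1 − 1/124·(0))/(1+1/124) = 124/125 ≈ 0.992000
step 2 [2y] zero: DF = P = 122/125 ≈ 0.976000

1 1 124/125
2 2 122/125
f(1y,2y) = ((124/125)/(122/125) − 1)/(1) = 1/61 ≈ 1.6393%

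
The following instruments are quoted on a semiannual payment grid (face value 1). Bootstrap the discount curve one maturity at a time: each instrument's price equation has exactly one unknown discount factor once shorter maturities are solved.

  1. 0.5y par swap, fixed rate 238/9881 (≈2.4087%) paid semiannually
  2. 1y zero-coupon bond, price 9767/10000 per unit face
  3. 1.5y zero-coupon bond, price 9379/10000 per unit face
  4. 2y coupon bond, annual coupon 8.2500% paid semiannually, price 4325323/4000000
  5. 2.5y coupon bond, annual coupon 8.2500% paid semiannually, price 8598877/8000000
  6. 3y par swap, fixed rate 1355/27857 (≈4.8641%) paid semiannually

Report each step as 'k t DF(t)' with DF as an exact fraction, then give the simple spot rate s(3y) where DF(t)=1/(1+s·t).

step 1 [0.5y] swap r/2=119/9881: DF=(1 − 119/9881·(0))/(1+119/9881) = 9881/10000 ≈ 0.988100
step 2 [1y] zero: DF = P = 9767/10000 ≈ 0.976700
step 3 [1.5y] zero: DF = P = 9379/10000 ≈ 0.937900
step 4 [2y] bond c/2=33/800: DF=(4325323/4000000 − 33/800·(0.988100+0.976700+0.937900))/(1+33/800) = 1847/2000 ≈ 0.923500
step 5 [2.5y] bond c/2=33/800: DF=(8598877/8000000 − 33/800·(0.988100+0.976700+0.937900+0.923500))/(1+33/800) = 8807/10000 ≈ 0.880700
step 6 [3y] swap r/2=1355/55714: DF=(1 − 1355/55714·(0.988100+0.976700+0.937900+0.923500+0.880700))/(1+1355/55714) = 1729/2000 ≈ 0.864500

1 1/2 9881/10000
2 1 9767/10000
3 3/2 9379/10000
4 2 1847/2000
5 5/2 8807/10000
6 3 1729/2000
s(3y) = (1/(1729/2000) − 1)/(3) = 271/5187 ≈ 5.2246%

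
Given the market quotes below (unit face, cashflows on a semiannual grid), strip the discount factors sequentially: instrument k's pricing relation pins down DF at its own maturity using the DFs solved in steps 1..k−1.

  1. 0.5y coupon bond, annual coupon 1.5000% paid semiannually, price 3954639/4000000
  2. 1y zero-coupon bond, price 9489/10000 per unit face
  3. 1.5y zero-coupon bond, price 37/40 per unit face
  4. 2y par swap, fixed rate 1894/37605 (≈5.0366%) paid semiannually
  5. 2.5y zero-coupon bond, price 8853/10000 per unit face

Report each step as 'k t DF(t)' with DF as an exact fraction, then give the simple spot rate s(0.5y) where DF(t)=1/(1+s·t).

1 1/2 9813/10000
2 1 9489/10000
3 3/2 37/40
4 2 9053/10000
5 5/2 8853/10000
s(0.5y) = (1/(9813/10000) − 1)/(1/2) = 374/9813 ≈ 3.8113%

step 1 [0.5y] bond c/2=3/400: DF=(3954639/4000000 − 3/400·(0))/(1+3/400) = 9813/10000 ≈ 0.981300
step 2 [1y] zero: DF = P = 9489/10000 ≈ 0.948900
step 3 [1.5y] zero: DF = P = 37/40 ≈ 0.925000
step 4 [2y] swap r/2=947/37605: DF=(1 − 947/37605·(0.981300+0.948900+0.925000))/(1+947/37605) = 9053/10000 ≈ 0.905300
step 5 [2.5y] zero: DF = P = 8853/10000 ≈ 0.885300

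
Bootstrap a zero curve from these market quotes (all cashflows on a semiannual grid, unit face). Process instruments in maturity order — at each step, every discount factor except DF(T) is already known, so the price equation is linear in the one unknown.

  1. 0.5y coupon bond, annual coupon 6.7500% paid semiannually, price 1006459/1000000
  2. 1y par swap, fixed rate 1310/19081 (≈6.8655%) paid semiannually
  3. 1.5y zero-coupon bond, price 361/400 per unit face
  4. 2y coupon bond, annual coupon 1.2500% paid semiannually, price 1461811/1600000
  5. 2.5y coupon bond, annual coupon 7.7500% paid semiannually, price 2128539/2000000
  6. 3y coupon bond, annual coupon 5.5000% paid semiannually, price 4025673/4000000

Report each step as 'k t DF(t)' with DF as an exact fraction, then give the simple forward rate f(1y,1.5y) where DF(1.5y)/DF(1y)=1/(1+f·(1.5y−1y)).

1 1/2 1217/1250
2 1 1869/2000
3 3/2 361/400
4 2 1781/2000
5 5/2 1773/2000
6 3 8567/10000
f(1y,1.5y) = ((1869/2000)/(361/400) − 1)/(1/2) = 128/1805 ≈ 7.0914%

step 1 [0.5y] bond c/2=27/800: DF=(1006459/1000000 − 27/800·(0))/(1+27/800) = 1217/1250 ≈ 0.973600
step 2 [1y] swap r/2=655/19081: DF=(1 − 655/19081·(0.973600))/(1+655/19081) = 1869/2000 ≈ 0.934500
step 3 [1.5y] zero: DF = P = 361/400 ≈ 0.902500
step 4 [2y] bond c/2=1/160: DF=(1461811/1600000 − 1/160·(0.973600+0.934500+0.902500))/(1+1/160) = 1781/2000 ≈ 0.890500
step 5 [2.5y] bond c/2=31/800: DF=(2128539/2000000 − 31/800·(0.973600+0.934500+0.902500+0.890500))/(1+31/800) = 1773/2000 ≈ 0.886500
step 6 [3y] bond c/2=11/400: DF=(4025673/4000000 − 11/400·(0.973600+0.934500+0.902500+0.890500+0.886500))/(1+11/400) = 8567/10000 ≈ 0.856700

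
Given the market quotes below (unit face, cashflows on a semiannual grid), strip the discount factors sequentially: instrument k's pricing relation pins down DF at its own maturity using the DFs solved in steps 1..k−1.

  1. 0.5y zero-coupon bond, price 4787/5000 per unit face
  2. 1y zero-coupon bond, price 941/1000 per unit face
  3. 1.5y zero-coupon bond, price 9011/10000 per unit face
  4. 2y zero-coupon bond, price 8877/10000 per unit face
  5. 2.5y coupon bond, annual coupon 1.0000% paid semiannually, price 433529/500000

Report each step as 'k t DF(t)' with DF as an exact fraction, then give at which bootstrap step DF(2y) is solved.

step 1 [0.5y] zero: DF = P = 4787/5000 ≈ 0.957400
step 2 [1y] zero: DF = P = 941/1000 ≈ 0.941000
step 3 [1.5y] zero: DF = P = 9011/10000 ≈ 0.901100
step 4 [2y] zero: DF = P = 8877/10000 ≈ 0.887700
step 5 [2.5y] bond c/2=1/200: DF=(433529/500000 − 1/200·(0.957400+0.941000+0.901100+0.887700))/(1+1/200) = 2111/2500 ≈ 0.844400

1 1/2 4787/5000
2 1 941/1000
3 3/2 9011/10000
4 2 8877/10000
5 5/2 2111/2500
DF(2y) is solved at step 4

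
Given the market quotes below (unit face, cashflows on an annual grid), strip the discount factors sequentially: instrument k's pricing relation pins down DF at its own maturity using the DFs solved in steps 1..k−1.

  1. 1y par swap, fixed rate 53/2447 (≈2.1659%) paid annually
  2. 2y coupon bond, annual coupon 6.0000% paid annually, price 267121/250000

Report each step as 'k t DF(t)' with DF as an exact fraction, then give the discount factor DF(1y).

1 1 2447/2500
2 2 4763/5000
DF(1y) = 2447/2500 ≈ 0.978800

step 1 [1y] swap r/1=53/2447: DF=(1 − 53/2447·(0))/(1+53/2447) = 2447/2500 ≈ 0.978800
step 2 [2y] bond c/1=3/50: DF=(267121/250000 − 3/50·(0.978800))/(1+3/50) = 4763/5000 ≈ 0.952600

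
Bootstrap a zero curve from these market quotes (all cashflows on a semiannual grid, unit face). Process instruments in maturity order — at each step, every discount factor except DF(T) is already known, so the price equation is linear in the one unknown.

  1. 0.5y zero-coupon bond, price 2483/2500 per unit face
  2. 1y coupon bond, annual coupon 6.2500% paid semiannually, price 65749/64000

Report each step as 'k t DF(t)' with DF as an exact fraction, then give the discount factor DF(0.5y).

step 1 [0.5y] zero: DF = P = 2483/2500 ≈ 0.993200
step 2 [1y] bond c/2=1/32: DF=(65749/64000 − 1/32·(0.993200))/(1+1/32) = 9661/10000 ≈ 0.966100

1 1/2 2483/2500
2 1 9661/10000
DF(0.5y) = 2483/2500 ≈ 0.993200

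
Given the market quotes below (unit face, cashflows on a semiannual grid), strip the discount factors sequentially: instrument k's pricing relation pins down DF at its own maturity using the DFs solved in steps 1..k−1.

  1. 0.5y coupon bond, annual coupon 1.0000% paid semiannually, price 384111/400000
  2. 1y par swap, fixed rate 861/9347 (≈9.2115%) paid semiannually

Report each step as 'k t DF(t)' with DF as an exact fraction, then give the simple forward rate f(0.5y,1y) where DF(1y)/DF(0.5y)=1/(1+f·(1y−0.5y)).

1 1/2 1911/2000
2 1 9139/10000
f(0.5y,1y) = ((1911/2000)/(9139/10000) − 1)/(1/2) = 64/703 ≈ 9.1038%

step 1 [0.5y] bond c/2=1/200: DF=(384111/400000 − 1/200·(0))/(1+1/200) = 1911/2000 ≈ 0.955500
step 2 [1y] swap r/2=861/18694: DF=(1 − 861/18694·(0.955500))/(1+861/18694) = 9139/10000 ≈ 0.913900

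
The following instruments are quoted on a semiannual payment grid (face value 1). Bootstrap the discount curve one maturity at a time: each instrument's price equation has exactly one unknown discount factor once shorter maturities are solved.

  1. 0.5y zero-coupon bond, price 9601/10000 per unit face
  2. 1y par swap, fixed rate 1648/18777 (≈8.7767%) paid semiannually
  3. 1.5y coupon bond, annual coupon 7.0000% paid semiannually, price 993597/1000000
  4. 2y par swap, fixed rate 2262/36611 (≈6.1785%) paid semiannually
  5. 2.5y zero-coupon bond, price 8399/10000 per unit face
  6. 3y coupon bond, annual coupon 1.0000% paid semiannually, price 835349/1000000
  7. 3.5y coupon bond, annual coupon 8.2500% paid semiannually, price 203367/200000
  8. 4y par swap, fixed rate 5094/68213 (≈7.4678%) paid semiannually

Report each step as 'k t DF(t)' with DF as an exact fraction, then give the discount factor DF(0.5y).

step 1 [0.5y] zero: DF = P = 9601/10000 ≈ 0.960100
step 2 [1y] swap r/2=824/18777: DF=(1 − 824/18777·(0.960100))/(1+824/18777) = 1147/1250 ≈ 0.917600
step 3 [1.5y] bond c/2=7/200: DF=(993597/1000000 − 7/200·(0.960100+0.917600))/(1+7/200) = 1793/2000 ≈ 0.896500
step 4 [2y] swap r/2=1131/36611: DF=(1 − 1131/36611·(0.960100+0.917600+0.896500))/(1+1131/36611) = 8869/10000 ≈ 0.886900
step 5 [2.5y] zero: DF = P = 8399/10000 ≈ 0.839900
step 6 [3y] bond c/2=1/200: DF=(835349/1000000 − 1/200·(0.960100+0.917600+0.896500+0.886900+0.839900))/(1+1/200) = 1011/1250 ≈ 0.808800
step 7 [3.5y] bond c/2=33/800: DF=(203367/200000 − 33/800·(0.960100+0.917600+0.896500+0.886900+0.839900+0.808800))/(1+33/800) = 3831/5000 ≈ 0.766200
step 8 [4y] swap r/2=2547/68213: DF=(1 − 2547/68213·(0.960100+0.917600+0.896500+0.886900+0.839900+0.808800+0.766200))/(1+2547/68213) = 7453/10000 ≈ 0.745300

1 1/2 9601/10000
2 1 1147/1250
3 3/2 1793/2000
4 2 8869/10000
5 5/2 8399/10000
6 3 1011/1250
7 7/2 3831/5000
8 4 7453/10000
DF(0.5y) = 9601/10000 ≈ 0.960100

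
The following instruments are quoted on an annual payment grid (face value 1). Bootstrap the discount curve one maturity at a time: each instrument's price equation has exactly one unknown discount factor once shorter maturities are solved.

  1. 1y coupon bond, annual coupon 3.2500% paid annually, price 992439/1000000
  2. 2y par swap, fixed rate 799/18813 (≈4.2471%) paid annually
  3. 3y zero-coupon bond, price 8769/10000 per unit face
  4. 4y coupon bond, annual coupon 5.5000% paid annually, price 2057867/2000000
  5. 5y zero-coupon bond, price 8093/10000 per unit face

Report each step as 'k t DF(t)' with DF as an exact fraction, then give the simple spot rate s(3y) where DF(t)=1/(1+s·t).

1 1 2403/2500
2 2 9201/10000
3 3 8769/10000
4 4 1663/2000
5 5 8093/10000
s(3y) = (1/(8769/10000) − 1)/(3) = 1231/26307 ≈ 4.6794%

step 1 [1y] bond c/1=13/400: DF=(992439/1000000 − 13/400·(0))/(1+13/400) = 2403/2500 ≈ 0.961200
step 2 [2y] swap r/1=799/18813: DF=(1 − 799/18813·(0.961200))/(1+799/18813) = 9201/10000 ≈ 0.920100
step 3 [3y] zero: DF = P = 8769/10000 ≈ 0.876900
step 4 [4y] bond c/1=11/200: DF=(2057867/2000000 − 11/200·(0.961200+0.920100+0.876900))/(1+11/200) = 1663/2000 ≈ 0.831500
step 5 [5y] zero: DF = P = 8093/10000 ≈ 0.809300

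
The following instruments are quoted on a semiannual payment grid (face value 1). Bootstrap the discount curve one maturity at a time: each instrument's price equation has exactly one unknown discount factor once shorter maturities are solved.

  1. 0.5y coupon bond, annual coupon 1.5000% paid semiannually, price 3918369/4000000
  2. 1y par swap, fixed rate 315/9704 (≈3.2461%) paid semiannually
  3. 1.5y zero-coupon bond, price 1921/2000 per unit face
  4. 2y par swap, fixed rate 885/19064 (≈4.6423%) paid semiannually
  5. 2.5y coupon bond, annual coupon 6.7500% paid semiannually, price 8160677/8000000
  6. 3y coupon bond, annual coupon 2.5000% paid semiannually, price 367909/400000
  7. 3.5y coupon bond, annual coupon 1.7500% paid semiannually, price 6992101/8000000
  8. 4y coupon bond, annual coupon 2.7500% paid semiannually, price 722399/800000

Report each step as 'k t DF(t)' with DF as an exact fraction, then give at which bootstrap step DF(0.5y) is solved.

step 1 [0.5y] bond c/2=3/400: DF=(3918369/4000000 − 3/400·(0))/(1+3/400) = 9723/10000 ≈ 0.972300
step 2 [1y] swap r/2=315/19408: DF=(1 − 315/19408·(0.972300))/(1+315/19408) = 1937/2000 ≈ 0.968500
step 3 [1.5y] zero: DF = P = 1921/2000 ≈ 0.960500
step 4 [2y] swap r/2=885/38128: DF=(1 − 885/38128·(0.972300+0.968500+0.960500))/(1+885/38128) = 1823/2000 ≈ 0.911500
step 5 [2.5y] bond c/2=27/800: DF=(8160677/8000000 − 27/800·(0.972300+0.968500+0.960500+0.911500))/(1+27/800) = 8623/10000 ≈ 0.862300
step 6 [3y] bond c/2=1/80: DF=(367909/400000 − 1/80·(0.972300+0.968500+0.960500+0.911500+0.862300))/(1+1/80) = 8507/10000 ≈ 0.850700
step 7 [3.5y] bond c/2=7/800: DF=(6992101/8000000 − 7/800·(0.972300+0.968500+0.960500+0.911500+0.862300+0.850700))/(1+7/800) = 1637/2000 ≈ 0.818500
step 8 [4y] bond c/2=11/800: DF=(722399/800000 − 11/800·(0.972300+0.968500+0.960500+0.911500+0.862300+0.850700+0.818500))/(1+11/800) = 8047/10000 ≈ 0.804700

1 1/2 9723/10000
2 1 1937/2000
3 3/2 1921/2000
4 2 1823/2000
5 5/2 8623/10000
6 3 8507/10000
7 7/2 1637/2000
8 4 8047/10000
DF(0.5y) is solved at step 1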